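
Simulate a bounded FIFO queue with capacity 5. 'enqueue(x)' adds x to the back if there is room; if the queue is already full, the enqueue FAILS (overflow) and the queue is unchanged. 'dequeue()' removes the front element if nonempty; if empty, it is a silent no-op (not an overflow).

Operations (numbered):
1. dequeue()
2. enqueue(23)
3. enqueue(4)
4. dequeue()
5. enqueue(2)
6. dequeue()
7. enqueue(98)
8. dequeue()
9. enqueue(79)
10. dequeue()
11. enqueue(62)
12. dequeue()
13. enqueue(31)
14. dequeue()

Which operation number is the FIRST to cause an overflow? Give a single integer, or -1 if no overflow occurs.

1. dequeue(): empty, no-op, size=0
2. enqueue(23): size=1
3. enqueue(4): size=2
4. dequeue(): size=1
5. enqueue(2): size=2
6. dequeue(): size=1
7. enqueue(98): size=2
8. dequeue(): size=1
9. enqueue(79): size=2
10. dequeue(): size=1
11. enqueue(62): size=2
12. dequeue(): size=1
13. enqueue(31): size=2
14. dequeue(): size=1

Answer: -1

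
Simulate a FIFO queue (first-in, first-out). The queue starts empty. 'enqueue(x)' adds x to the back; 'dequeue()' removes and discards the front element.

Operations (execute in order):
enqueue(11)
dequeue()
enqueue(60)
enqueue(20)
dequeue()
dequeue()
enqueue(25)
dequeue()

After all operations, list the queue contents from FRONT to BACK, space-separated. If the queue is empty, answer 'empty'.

enqueue(11): [11]
dequeue(): []
enqueue(60): [60]
enqueue(20): [60, 20]
dequeue(): [20]
dequeue(): []
enqueue(25): [25]
dequeue(): []

Answer: empty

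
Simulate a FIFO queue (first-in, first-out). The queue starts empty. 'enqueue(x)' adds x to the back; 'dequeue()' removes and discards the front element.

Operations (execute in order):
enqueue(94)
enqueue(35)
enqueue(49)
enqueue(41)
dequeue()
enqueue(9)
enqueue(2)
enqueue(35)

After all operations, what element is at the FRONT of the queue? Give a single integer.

Answer: 35

Derivation:
enqueue(94): queue = [94]
enqueue(35): queue = [94, 35]
enqueue(49): queue = [94, 35, 49]
enqueue(41): queue = [94, 35, 49, 41]
dequeue(): queue = [35, 49, 41]
enqueue(9): queue = [35, 49, 41, 9]
enqueue(2): queue = [35, 49, 41, 9, 2]
enqueue(35): queue = [35, 49, 41, 9, 2, 35]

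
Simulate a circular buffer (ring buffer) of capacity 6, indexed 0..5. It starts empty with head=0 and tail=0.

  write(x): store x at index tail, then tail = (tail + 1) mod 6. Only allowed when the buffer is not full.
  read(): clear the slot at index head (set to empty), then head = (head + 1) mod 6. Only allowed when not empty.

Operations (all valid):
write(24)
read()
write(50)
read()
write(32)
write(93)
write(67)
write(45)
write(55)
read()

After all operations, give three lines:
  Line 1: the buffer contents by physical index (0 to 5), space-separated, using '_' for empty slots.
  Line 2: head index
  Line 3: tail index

write(24): buf=[24 _ _ _ _ _], head=0, tail=1, size=1
read(): buf=[_ _ _ _ _ _], head=1, tail=1, size=0
write(50): buf=[_ 50 _ _ _ _], head=1, tail=2, size=1
read(): buf=[_ _ _ _ _ _], head=2, tail=2, size=0
write(32): buf=[_ _ 32 _ _ _], head=2, tail=3, size=1
write(93): buf=[_ _ 32 93 _ _], head=2, tail=4, size=2
write(67): buf=[_ _ 32 93 67 _], head=2, tail=5, size=3
write(45): buf=[_ _ 32 93 67 45], head=2, tail=0, size=4
write(55): buf=[55 _ 32 93 67 45], head=2, tail=1, size=5
read(): buf=[55 _ _ 93 67 45], head=3, tail=1, size=4

Answer: 55 _ _ 93 67 45
3
1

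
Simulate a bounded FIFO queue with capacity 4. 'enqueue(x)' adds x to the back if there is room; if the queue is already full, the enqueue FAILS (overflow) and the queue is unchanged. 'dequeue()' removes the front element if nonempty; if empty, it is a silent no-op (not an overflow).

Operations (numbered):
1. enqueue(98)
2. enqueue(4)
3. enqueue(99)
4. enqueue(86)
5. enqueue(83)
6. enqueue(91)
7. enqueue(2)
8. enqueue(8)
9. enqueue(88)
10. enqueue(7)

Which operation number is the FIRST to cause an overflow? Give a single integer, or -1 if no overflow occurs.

Answer: 5

Derivation:
1. enqueue(98): size=1
2. enqueue(4): size=2
3. enqueue(99): size=3
4. enqueue(86): size=4
5. enqueue(83): size=4=cap → OVERFLOW (fail)
6. enqueue(91): size=4=cap → OVERFLOW (fail)
7. enqueue(2): size=4=cap → OVERFLOW (fail)
8. enqueue(8): size=4=cap → OVERFLOW (fail)
9. enqueue(88): size=4=cap → OVERFLOW (fail)
10. enqueue(7): size=4=cap → OVERFLOW (fail)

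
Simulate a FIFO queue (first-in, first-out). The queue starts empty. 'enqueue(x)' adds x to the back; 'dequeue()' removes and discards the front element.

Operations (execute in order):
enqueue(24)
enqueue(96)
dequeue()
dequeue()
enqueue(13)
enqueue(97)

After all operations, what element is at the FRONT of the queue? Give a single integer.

Answer: 13

Derivation:
enqueue(24): queue = [24]
enqueue(96): queue = [24, 96]
dequeue(): queue = [96]
dequeue(): queue = []
enqueue(13): queue = [13]
enqueue(97): queue = [13, 97]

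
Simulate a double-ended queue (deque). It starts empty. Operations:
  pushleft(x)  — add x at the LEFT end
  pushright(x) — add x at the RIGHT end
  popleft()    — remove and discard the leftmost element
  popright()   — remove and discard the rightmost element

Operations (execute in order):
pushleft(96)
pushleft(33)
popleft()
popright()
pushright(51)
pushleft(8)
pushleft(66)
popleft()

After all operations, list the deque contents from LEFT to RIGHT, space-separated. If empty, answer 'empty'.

pushleft(96): [96]
pushleft(33): [33, 96]
popleft(): [96]
popright(): []
pushright(51): [51]
pushleft(8): [8, 51]
pushleft(66): [66, 8, 51]
popleft(): [8, 51]

Answer: 8 51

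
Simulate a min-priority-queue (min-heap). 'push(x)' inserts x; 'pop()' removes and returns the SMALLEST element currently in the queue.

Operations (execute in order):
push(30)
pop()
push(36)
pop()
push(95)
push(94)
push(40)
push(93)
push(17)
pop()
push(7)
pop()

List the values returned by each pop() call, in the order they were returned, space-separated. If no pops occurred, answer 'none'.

push(30): heap contents = [30]
pop() → 30: heap contents = []
push(36): heap contents = [36]
pop() → 36: heap contents = []
push(95): heap contents = [95]
push(94): heap contents = [94, 95]
push(40): heap contents = [40, 94, 95]
push(93): heap contents = [40, 93, 94, 95]
push(17): heap contents = [17, 40, 93, 94, 95]
pop() → 17: heap contents = [40, 93, 94, 95]
push(7): heap contents = [7, 40, 93, 94, 95]
pop() → 7: heap contents = [40, 93, 94, 95]

Answer: 30 36 17 7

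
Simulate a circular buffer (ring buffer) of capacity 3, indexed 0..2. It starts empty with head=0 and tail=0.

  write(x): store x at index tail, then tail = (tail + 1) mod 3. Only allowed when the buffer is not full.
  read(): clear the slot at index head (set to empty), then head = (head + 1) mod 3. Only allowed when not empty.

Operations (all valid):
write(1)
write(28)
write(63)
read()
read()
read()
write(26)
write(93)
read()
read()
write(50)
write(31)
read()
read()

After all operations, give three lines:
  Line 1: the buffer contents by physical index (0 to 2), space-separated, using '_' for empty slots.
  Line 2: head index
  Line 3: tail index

write(1): buf=[1 _ _], head=0, tail=1, size=1
write(28): buf=[1 28 _], head=0, tail=2, size=2
write(63): buf=[1 28 63], head=0, tail=0, size=3
read(): buf=[_ 28 63], head=1, tail=0, size=2
read(): buf=[_ _ 63], head=2, tail=0, size=1
read(): buf=[_ _ _], head=0, tail=0, size=0
write(26): buf=[26 _ _], head=0, tail=1, size=1
write(93): buf=[26 93 _], head=0, tail=2, size=2
read(): buf=[_ 93 _], head=1, tail=2, size=1
read(): buf=[_ _ _], head=2, tail=2, size=0
write(50): buf=[_ _ 50], head=2, tail=0, size=1
write(31): buf=[31 _ 50], head=2, tail=1, size=2
read(): buf=[31 _ _], head=0, tail=1, size=1
read(): buf=[_ _ _], head=1, tail=1, size=0

Answer: _ _ _
1
1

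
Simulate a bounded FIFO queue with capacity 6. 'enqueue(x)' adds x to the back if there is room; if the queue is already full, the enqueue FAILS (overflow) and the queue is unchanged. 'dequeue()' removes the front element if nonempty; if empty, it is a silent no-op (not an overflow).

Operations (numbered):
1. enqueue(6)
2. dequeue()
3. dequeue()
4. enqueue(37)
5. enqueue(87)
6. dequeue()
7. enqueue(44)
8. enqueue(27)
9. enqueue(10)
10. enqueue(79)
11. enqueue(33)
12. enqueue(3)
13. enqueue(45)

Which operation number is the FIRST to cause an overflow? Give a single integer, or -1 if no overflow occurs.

Answer: 12

Derivation:
1. enqueue(6): size=1
2. dequeue(): size=0
3. dequeue(): empty, no-op, size=0
4. enqueue(37): size=1
5. enqueue(87): size=2
6. dequeue(): size=1
7. enqueue(44): size=2
8. enqueue(27): size=3
9. enqueue(10): size=4
10. enqueue(79): size=5
11. enqueue(33): size=6
12. enqueue(3): size=6=cap → OVERFLOW (fail)
13. enqueue(45): size=6=cap → OVERFLOW (fail)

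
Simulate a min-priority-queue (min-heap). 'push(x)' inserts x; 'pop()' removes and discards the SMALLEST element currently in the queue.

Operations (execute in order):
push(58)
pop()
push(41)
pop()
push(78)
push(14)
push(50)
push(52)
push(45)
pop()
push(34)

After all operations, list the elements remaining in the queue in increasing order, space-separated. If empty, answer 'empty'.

push(58): heap contents = [58]
pop() → 58: heap contents = []
push(41): heap contents = [41]
pop() → 41: heap contents = []
push(78): heap contents = [78]
push(14): heap contents = [14, 78]
push(50): heap contents = [14, 50, 78]
push(52): heap contents = [14, 50, 52, 78]
push(45): heap contents = [14, 45, 50, 52, 78]
pop() → 14: heap contents = [45, 50, 52, 78]
push(34): heap contents = [34, 45, 50, 52, 78]

Answer: 34 45 50 52 78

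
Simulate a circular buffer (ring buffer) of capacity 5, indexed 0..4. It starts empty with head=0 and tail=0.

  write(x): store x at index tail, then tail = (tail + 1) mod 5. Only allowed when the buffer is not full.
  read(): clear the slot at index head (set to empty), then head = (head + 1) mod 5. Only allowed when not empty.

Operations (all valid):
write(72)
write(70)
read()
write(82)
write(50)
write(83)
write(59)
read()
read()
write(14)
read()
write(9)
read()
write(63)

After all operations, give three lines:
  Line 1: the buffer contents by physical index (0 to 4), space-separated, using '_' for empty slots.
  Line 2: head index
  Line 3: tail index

Answer: 59 14 9 63 _
0
4

Derivation:
write(72): buf=[72 _ _ _ _], head=0, tail=1, size=1
write(70): buf=[72 70 _ _ _], head=0, tail=2, size=2
read(): buf=[_ 70 _ _ _], head=1, tail=2, size=1
write(82): buf=[_ 70 82 _ _], head=1, tail=3, size=2
write(50): buf=[_ 70 82 50 _], head=1, tail=4, size=3
write(83): buf=[_ 70 82 50 83], head=1, tail=0, size=4
write(59): buf=[59 70 82 50 83], head=1, tail=1, size=5
read(): buf=[59 _ 82 50 83], head=2, tail=1, size=4
read(): buf=[59 _ _ 50 83], head=3, tail=1, size=3
write(14): buf=[59 14 _ 50 83], head=3, tail=2, size=4
read(): buf=[59 14 _ _ 83], head=4, tail=2, size=3
write(9): buf=[59 14 9 _ 83], head=4, tail=3, size=4
read(): buf=[59 14 9 _ _], head=0, tail=3, size=3
write(63): buf=[59 14 9 63 _], head=0, tail=4, size=4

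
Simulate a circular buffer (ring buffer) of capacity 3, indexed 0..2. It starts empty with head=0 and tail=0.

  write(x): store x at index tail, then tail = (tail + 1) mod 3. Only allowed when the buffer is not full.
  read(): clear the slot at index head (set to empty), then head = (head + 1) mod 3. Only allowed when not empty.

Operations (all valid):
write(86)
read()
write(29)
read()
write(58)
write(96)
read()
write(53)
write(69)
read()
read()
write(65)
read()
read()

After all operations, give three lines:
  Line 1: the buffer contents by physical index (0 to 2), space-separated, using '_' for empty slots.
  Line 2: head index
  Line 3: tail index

write(86): buf=[86 _ _], head=0, tail=1, size=1
read(): buf=[_ _ _], head=1, tail=1, size=0
write(29): buf=[_ 29 _], head=1, tail=2, size=1
read(): buf=[_ _ _], head=2, tail=2, size=0
write(58): buf=[_ _ 58], head=2, tail=0, size=1
write(96): buf=[96 _ 58], head=2, tail=1, size=2
read(): buf=[96 _ _], head=0, tail=1, size=1
write(53): buf=[96 53 _], head=0, tail=2, size=2
write(69): buf=[96 53 69], head=0, tail=0, size=3
read(): buf=[_ 53 69], head=1, tail=0, size=2
read(): buf=[_ _ 69], head=2, tail=0, size=1
write(65): buf=[65 _ 69], head=2, tail=1, size=2
read(): buf=[65 _ _], head=0, tail=1, size=1
read(): buf=[_ _ _], head=1, tail=1, size=0

Answer: _ _ _
1
1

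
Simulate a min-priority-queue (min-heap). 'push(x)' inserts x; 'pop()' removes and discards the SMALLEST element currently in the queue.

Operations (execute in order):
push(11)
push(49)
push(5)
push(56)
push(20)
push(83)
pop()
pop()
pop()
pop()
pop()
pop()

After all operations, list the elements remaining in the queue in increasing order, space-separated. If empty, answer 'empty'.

Answer: empty

Derivation:
push(11): heap contents = [11]
push(49): heap contents = [11, 49]
push(5): heap contents = [5, 11, 49]
push(56): heap contents = [5, 11, 49, 56]
push(20): heap contents = [5, 11, 20, 49, 56]
push(83): heap contents = [5, 11, 20, 49, 56, 83]
pop() → 5: heap contents = [11, 20, 49, 56, 83]
pop() → 11: heap contents = [20, 49, 56, 83]
pop() → 20: heap contents = [49, 56, 83]
pop() → 49: heap contents = [56, 83]
pop() → 56: heap contents = [83]
pop() → 83: heap contents = []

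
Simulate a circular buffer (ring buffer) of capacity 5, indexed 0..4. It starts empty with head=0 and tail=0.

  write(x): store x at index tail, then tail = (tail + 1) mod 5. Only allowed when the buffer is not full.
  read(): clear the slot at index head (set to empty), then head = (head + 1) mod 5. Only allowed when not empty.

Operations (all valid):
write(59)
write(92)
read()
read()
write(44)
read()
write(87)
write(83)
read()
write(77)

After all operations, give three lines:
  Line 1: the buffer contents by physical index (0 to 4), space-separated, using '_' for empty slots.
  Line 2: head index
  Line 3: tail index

Answer: 77 _ _ _ 83
4
1

Derivation:
write(59): buf=[59 _ _ _ _], head=0, tail=1, size=1
write(92): buf=[59 92 _ _ _], head=0, tail=2, size=2
read(): buf=[_ 92 _ _ _], head=1, tail=2, size=1
read(): buf=[_ _ _ _ _], head=2, tail=2, size=0
write(44): buf=[_ _ 44 _ _], head=2, tail=3, size=1
read(): buf=[_ _ _ _ _], head=3, tail=3, size=0
write(87): buf=[_ _ _ 87 _], head=3, tail=4, size=1
write(83): buf=[_ _ _ 87 83], head=3, tail=0, size=2
read(): buf=[_ _ _ _ 83], head=4, tail=0, size=1
write(77): buf=[77 _ _ _ 83], head=4, tail=1, size=2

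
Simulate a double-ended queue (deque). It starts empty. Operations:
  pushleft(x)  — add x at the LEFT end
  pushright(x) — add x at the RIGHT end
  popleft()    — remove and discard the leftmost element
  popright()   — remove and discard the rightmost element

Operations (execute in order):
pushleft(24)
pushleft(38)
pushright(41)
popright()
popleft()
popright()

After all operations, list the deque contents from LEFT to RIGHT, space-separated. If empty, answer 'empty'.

pushleft(24): [24]
pushleft(38): [38, 24]
pushright(41): [38, 24, 41]
popright(): [38, 24]
popleft(): [24]
popright(): []

Answer: empty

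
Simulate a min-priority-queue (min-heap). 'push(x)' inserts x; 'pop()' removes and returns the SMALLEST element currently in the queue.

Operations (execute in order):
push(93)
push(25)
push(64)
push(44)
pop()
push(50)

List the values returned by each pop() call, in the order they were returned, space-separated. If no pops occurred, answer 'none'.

Answer: 25

Derivation:
push(93): heap contents = [93]
push(25): heap contents = [25, 93]
push(64): heap contents = [25, 64, 93]
push(44): heap contents = [25, 44, 64, 93]
pop() → 25: heap contents = [44, 64, 93]
push(50): heap contents = [44, 50, 64, 93]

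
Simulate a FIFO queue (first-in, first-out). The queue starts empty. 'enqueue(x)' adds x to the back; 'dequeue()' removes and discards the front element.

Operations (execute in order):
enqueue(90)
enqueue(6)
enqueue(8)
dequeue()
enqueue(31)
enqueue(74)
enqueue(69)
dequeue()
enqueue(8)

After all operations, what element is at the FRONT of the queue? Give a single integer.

Answer: 8

Derivation:
enqueue(90): queue = [90]
enqueue(6): queue = [90, 6]
enqueue(8): queue = [90, 6, 8]
dequeue(): queue = [6, 8]
enqueue(31): queue = [6, 8, 31]
enqueue(74): queue = [6, 8, 31, 74]
enqueue(69): queue = [6, 8, 31, 74, 69]
dequeue(): queue = [8, 31, 74, 69]
enqueue(8): queue = [8, 31, 74, 69, 8]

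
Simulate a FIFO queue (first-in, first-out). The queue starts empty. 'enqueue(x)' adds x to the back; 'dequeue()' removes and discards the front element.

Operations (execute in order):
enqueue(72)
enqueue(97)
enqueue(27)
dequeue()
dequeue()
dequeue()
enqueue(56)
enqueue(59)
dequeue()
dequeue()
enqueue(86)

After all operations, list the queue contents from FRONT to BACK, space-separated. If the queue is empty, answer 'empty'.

Answer: 86

Derivation:
enqueue(72): [72]
enqueue(97): [72, 97]
enqueue(27): [72, 97, 27]
dequeue(): [97, 27]
dequeue(): [27]
dequeue(): []
enqueue(56): [56]
enqueue(59): [56, 59]
dequeue(): [59]
dequeue(): []
enqueue(86): [86]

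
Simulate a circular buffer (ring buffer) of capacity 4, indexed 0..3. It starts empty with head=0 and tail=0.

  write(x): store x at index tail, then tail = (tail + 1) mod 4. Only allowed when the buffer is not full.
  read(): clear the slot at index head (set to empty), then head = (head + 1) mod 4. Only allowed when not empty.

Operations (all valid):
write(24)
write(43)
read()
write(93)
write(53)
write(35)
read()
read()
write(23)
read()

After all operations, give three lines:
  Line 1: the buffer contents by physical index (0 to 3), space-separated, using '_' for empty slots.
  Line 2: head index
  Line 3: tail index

write(24): buf=[24 _ _ _], head=0, tail=1, size=1
write(43): buf=[24 43 _ _], head=0, tail=2, size=2
read(): buf=[_ 43 _ _], head=1, tail=2, size=1
write(93): buf=[_ 43 93 _], head=1, tail=3, size=2
write(53): buf=[_ 43 93 53], head=1, tail=0, size=3
write(35): buf=[35 43 93 53], head=1, tail=1, size=4
read(): buf=[35 _ 93 53], head=2, tail=1, size=3
read(): buf=[35 _ _ 53], head=3, tail=1, size=2
write(23): buf=[35 23 _ 53], head=3, tail=2, size=3
read(): buf=[35 23 _ _], head=0, tail=2, size=2

Answer: 35 23 _ _
0
2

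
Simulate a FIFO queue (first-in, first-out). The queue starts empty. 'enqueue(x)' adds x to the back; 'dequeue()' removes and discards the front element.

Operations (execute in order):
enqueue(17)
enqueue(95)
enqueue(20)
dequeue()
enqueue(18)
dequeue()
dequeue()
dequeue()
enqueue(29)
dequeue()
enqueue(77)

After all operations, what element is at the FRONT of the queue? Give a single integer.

Answer: 77

Derivation:
enqueue(17): queue = [17]
enqueue(95): queue = [17, 95]
enqueue(20): queue = [17, 95, 20]
dequeue(): queue = [95, 20]
enqueue(18): queue = [95, 20, 18]
dequeue(): queue = [20, 18]
dequeue(): queue = [18]
dequeue(): queue = []
enqueue(29): queue = [29]
dequeue(): queue = []
enqueue(77): queue = [77]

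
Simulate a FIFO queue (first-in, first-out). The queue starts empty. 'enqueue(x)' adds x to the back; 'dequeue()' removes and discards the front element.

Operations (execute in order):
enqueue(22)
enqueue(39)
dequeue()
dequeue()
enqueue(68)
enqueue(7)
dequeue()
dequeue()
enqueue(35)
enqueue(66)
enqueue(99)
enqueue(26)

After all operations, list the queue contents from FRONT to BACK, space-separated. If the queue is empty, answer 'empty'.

enqueue(22): [22]
enqueue(39): [22, 39]
dequeue(): [39]
dequeue(): []
enqueue(68): [68]
enqueue(7): [68, 7]
dequeue(): [7]
dequeue(): []
enqueue(35): [35]
enqueue(66): [35, 66]
enqueue(99): [35, 66, 99]
enqueue(26): [35, 66, 99, 26]

Answer: 35 66 99 26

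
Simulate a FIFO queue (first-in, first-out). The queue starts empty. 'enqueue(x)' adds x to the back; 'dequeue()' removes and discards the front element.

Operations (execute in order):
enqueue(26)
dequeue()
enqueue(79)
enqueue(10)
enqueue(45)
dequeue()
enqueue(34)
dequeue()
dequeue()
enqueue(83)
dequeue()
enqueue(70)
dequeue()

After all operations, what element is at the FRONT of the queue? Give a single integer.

enqueue(26): queue = [26]
dequeue(): queue = []
enqueue(79): queue = [79]
enqueue(10): queue = [79, 10]
enqueue(45): queue = [79, 10, 45]
dequeue(): queue = [10, 45]
enqueue(34): queue = [10, 45, 34]
dequeue(): queue = [45, 34]
dequeue(): queue = [34]
enqueue(83): queue = [34, 83]
dequeue(): queue = [83]
enqueue(70): queue = [83, 70]
dequeue(): queue = [70]

Answer: 70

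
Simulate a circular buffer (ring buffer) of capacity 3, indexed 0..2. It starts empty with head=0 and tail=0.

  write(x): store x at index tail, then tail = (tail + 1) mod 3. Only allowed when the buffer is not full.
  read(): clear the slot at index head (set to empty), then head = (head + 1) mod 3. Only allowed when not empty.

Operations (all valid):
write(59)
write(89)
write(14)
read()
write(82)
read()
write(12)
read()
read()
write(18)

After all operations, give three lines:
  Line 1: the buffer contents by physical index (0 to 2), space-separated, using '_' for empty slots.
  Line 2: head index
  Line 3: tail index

write(59): buf=[59 _ _], head=0, tail=1, size=1
write(89): buf=[59 89 _], head=0, tail=2, size=2
write(14): buf=[59 89 14], head=0, tail=0, size=3
read(): buf=[_ 89 14], head=1, tail=0, size=2
write(82): buf=[82 89 14], head=1, tail=1, size=3
read(): buf=[82 _ 14], head=2, tail=1, size=2
write(12): buf=[82 12 14], head=2, tail=2, size=3
read(): buf=[82 12 _], head=0, tail=2, size=2
read(): buf=[_ 12 _], head=1, tail=2, size=1
write(18): buf=[_ 12 18], head=1, tail=0, size=2

Answer: _ 12 18
1
0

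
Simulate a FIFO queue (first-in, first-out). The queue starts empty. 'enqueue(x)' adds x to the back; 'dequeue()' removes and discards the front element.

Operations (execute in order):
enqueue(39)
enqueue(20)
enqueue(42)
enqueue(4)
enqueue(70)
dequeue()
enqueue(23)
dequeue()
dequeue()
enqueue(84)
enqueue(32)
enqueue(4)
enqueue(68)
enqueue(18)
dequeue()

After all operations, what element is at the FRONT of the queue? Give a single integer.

enqueue(39): queue = [39]
enqueue(20): queue = [39, 20]
enqueue(42): queue = [39, 20, 42]
enqueue(4): queue = [39, 20, 42, 4]
enqueue(70): queue = [39, 20, 42, 4, 70]
dequeue(): queue = [20, 42, 4, 70]
enqueue(23): queue = [20, 42, 4, 70, 23]
dequeue(): queue = [42, 4, 70, 23]
dequeue(): queue = [4, 70, 23]
enqueue(84): queue = [4, 70, 23, 84]
enqueue(32): queue = [4, 70, 23, 84, 32]
enqueue(4): queue = [4, 70, 23, 84, 32, 4]
enqueue(68): queue = [4, 70, 23, 84, 32, 4, 68]
enqueue(18): queue = [4, 70, 23, 84, 32, 4, 68, 18]
dequeue(): queue = [70, 23, 84, 32, 4, 68, 18]

Answer: 70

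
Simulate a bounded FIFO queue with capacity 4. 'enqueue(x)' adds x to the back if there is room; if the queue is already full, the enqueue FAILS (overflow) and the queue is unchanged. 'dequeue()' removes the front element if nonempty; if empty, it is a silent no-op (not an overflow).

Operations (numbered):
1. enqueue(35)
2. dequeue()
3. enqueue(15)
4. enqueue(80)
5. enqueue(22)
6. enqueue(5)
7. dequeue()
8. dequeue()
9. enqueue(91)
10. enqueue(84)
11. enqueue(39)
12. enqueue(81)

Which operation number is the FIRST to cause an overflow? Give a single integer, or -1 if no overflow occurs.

Answer: 11

Derivation:
1. enqueue(35): size=1
2. dequeue(): size=0
3. enqueue(15): size=1
4. enqueue(80): size=2
5. enqueue(22): size=3
6. enqueue(5): size=4
7. dequeue(): size=3
8. dequeue(): size=2
9. enqueue(91): size=3
10. enqueue(84): size=4
11. enqueue(39): size=4=cap → OVERFLOW (fail)
12. enqueue(81): size=4=cap → OVERFLOW (fail)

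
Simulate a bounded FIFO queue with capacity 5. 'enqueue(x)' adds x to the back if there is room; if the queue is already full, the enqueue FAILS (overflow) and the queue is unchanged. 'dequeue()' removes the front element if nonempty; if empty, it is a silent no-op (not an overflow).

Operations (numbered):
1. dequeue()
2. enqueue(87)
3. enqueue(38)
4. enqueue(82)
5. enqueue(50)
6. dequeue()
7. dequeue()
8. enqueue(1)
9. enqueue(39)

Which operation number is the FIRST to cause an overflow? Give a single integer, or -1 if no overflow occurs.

Answer: -1

Derivation:
1. dequeue(): empty, no-op, size=0
2. enqueue(87): size=1
3. enqueue(38): size=2
4. enqueue(82): size=3
5. enqueue(50): size=4
6. dequeue(): size=3
7. dequeue(): size=2
8. enqueue(1): size=3
9. enqueue(39): size=4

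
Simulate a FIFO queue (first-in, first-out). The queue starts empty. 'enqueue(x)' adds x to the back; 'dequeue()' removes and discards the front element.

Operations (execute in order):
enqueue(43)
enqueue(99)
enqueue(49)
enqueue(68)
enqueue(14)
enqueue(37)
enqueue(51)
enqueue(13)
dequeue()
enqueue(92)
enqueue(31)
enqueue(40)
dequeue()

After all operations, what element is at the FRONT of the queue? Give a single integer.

Answer: 49

Derivation:
enqueue(43): queue = [43]
enqueue(99): queue = [43, 99]
enqueue(49): queue = [43, 99, 49]
enqueue(68): queue = [43, 99, 49, 68]
enqueue(14): queue = [43, 99, 49, 68, 14]
enqueue(37): queue = [43, 99, 49, 68, 14, 37]
enqueue(51): queue = [43, 99, 49, 68, 14, 37, 51]
enqueue(13): queue = [43, 99, 49, 68, 14, 37, 51, 13]
dequeue(): queue = [99, 49, 68, 14, 37, 51, 13]
enqueue(92): queue = [99, 49, 68, 14, 37, 51, 13, 92]
enqueue(31): queue = [99, 49, 68, 14, 37, 51, 13, 92, 31]
enqueue(40): queue = [99, 49, 68, 14, 37, 51, 13, 92, 31, 40]
dequeue(): queue = [49, 68, 14, 37, 51, 13, 92, 31, 40]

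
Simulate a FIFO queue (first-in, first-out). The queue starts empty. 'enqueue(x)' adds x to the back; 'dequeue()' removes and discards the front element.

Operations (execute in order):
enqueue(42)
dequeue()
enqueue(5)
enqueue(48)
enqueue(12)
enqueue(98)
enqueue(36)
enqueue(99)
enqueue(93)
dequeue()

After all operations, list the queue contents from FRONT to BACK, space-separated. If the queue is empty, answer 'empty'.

enqueue(42): [42]
dequeue(): []
enqueue(5): [5]
enqueue(48): [5, 48]
enqueue(12): [5, 48, 12]
enqueue(98): [5, 48, 12, 98]
enqueue(36): [5, 48, 12, 98, 36]
enqueue(99): [5, 48, 12, 98, 36, 99]
enqueue(93): [5, 48, 12, 98, 36, 99, 93]
dequeue(): [48, 12, 98, 36, 99, 93]

Answer: 48 12 98 36 99 93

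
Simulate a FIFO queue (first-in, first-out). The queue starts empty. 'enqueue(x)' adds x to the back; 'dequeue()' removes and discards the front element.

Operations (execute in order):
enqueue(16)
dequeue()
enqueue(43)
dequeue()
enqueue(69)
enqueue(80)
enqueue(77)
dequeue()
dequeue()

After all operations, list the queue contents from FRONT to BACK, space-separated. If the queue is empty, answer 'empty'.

Answer: 77

Derivation:
enqueue(16): [16]
dequeue(): []
enqueue(43): [43]
dequeue(): []
enqueue(69): [69]
enqueue(80): [69, 80]
enqueue(77): [69, 80, 77]
dequeue(): [80, 77]
dequeue(): [77]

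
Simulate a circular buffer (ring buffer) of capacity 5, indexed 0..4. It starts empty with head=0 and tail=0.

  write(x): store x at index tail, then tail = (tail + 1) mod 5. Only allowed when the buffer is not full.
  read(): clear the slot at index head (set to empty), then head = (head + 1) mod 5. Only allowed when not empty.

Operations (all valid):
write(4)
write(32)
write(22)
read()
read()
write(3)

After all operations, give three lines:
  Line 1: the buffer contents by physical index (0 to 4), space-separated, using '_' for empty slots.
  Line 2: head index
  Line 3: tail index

Answer: _ _ 22 3 _
2
4

Derivation:
write(4): buf=[4 _ _ _ _], head=0, tail=1, size=1
write(32): buf=[4 32 _ _ _], head=0, tail=2, size=2
write(22): buf=[4 32 22 _ _], head=0, tail=3, size=3
read(): buf=[_ 32 22 _ _], head=1, tail=3, size=2
read(): buf=[_ _ 22 _ _], head=2, tail=3, size=1
write(3): buf=[_ _ 22 3 _], head=2, tail=4, size=2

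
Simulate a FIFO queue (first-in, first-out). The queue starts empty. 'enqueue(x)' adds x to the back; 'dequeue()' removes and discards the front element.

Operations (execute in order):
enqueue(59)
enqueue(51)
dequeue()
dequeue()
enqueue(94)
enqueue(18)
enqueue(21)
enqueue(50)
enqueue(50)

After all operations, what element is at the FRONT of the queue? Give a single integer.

enqueue(59): queue = [59]
enqueue(51): queue = [59, 51]
dequeue(): queue = [51]
dequeue(): queue = []
enqueue(94): queue = [94]
enqueue(18): queue = [94, 18]
enqueue(21): queue = [94, 18, 21]
enqueue(50): queue = [94, 18, 21, 50]
enqueue(50): queue = [94, 18, 21, 50, 50]

Answer: 94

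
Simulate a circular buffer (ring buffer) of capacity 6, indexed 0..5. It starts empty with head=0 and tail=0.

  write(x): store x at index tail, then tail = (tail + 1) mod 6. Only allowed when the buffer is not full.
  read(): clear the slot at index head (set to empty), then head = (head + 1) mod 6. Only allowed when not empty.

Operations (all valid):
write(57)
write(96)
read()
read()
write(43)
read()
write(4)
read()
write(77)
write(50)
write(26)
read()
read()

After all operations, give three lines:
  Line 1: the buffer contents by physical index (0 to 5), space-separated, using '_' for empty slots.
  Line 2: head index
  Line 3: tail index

Answer: 26 _ _ _ _ _
0
1

Derivation:
write(57): buf=[57 _ _ _ _ _], head=0, tail=1, size=1
write(96): buf=[57 96 _ _ _ _], head=0, tail=2, size=2
read(): buf=[_ 96 _ _ _ _], head=1, tail=2, size=1
read(): buf=[_ _ _ _ _ _], head=2, tail=2, size=0
write(43): buf=[_ _ 43 _ _ _], head=2, tail=3, size=1
read(): buf=[_ _ _ _ _ _], head=3, tail=3, size=0
write(4): buf=[_ _ _ 4 _ _], head=3, tail=4, size=1
read(): buf=[_ _ _ _ _ _], head=4, tail=4, size=0
write(77): buf=[_ _ _ _ 77 _], head=4, tail=5, size=1
write(50): buf=[_ _ _ _ 77 50], head=4, tail=0, size=2
write(26): buf=[26 _ _ _ 77 50], head=4, tail=1, size=3
read(): buf=[26 _ _ _ _ 50], head=5, tail=1, size=2
read(): buf=[26 _ _ _ _ _], head=0, tail=1, size=1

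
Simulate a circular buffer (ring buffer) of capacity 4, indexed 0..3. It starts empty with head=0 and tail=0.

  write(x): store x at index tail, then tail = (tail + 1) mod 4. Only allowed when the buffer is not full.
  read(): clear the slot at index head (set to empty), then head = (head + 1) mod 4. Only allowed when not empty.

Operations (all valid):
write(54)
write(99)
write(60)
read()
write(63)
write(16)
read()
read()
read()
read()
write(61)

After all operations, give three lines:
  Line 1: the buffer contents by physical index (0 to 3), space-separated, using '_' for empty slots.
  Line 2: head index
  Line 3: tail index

write(54): buf=[54 _ _ _], head=0, tail=1, size=1
write(99): buf=[54 99 _ _], head=0, tail=2, size=2
write(60): buf=[54 99 60 _], head=0, tail=3, size=3
read(): buf=[_ 99 60 _], head=1, tail=3, size=2
write(63): buf=[_ 99 60 63], head=1, tail=0, size=3
write(16): buf=[16 99 60 63], head=1, tail=1, size=4
read(): buf=[16 _ 60 63], head=2, tail=1, size=3
read(): buf=[16 _ _ 63], head=3, tail=1, size=2
read(): buf=[16 _ _ _], head=0, tail=1, size=1
read(): buf=[_ _ _ _], head=1, tail=1, size=0
write(61): buf=[_ 61 _ _], head=1, tail=2, size=1

Answer: _ 61 _ _
1
2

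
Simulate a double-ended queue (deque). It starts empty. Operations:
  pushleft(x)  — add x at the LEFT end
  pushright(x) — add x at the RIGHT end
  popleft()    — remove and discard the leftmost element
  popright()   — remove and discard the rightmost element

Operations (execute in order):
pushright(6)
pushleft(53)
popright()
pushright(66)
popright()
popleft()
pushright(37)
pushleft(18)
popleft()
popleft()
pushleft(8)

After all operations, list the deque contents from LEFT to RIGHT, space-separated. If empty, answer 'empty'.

Answer: 8

Derivation:
pushright(6): [6]
pushleft(53): [53, 6]
popright(): [53]
pushright(66): [53, 66]
popright(): [53]
popleft(): []
pushright(37): [37]
pushleft(18): [18, 37]
popleft(): [37]
popleft(): []
pushleft(8): [8]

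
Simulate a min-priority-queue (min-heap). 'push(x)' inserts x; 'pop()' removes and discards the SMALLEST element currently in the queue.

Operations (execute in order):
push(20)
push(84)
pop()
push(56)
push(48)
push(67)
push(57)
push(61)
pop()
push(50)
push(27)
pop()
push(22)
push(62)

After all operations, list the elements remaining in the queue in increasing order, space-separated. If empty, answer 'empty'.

push(20): heap contents = [20]
push(84): heap contents = [20, 84]
pop() → 20: heap contents = [84]
push(56): heap contents = [56, 84]
push(48): heap contents = [48, 56, 84]
push(67): heap contents = [48, 56, 67, 84]
push(57): heap contents = [48, 56, 57, 67, 84]
push(61): heap contents = [48, 56, 57, 61, 67, 84]
pop() → 48: heap contents = [56, 57, 61, 67, 84]
push(50): heap contents = [50, 56, 57, 61, 67, 84]
push(27): heap contents = [27, 50, 56, 57, 61, 67, 84]
pop() → 27: heap contents = [50, 56, 57, 61, 67, 84]
push(22): heap contents = [22, 50, 56, 57, 61, 67, 84]
push(62): heap contents = [22, 50, 56, 57, 61, 62, 67, 84]

Answer: 22 50 56 57 61 62 67 84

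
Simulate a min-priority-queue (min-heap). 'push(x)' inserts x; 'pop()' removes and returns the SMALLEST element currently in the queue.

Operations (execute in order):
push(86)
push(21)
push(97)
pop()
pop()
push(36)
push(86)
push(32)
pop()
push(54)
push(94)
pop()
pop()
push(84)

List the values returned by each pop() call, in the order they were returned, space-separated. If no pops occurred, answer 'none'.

push(86): heap contents = [86]
push(21): heap contents = [21, 86]
push(97): heap contents = [21, 86, 97]
pop() → 21: heap contents = [86, 97]
pop() → 86: heap contents = [97]
push(36): heap contents = [36, 97]
push(86): heap contents = [36, 86, 97]
push(32): heap contents = [32, 36, 86, 97]
pop() → 32: heap contents = [36, 86, 97]
push(54): heap contents = [36, 54, 86, 97]
push(94): heap contents = [36, 54, 86, 94, 97]
pop() → 36: heap contents = [54, 86, 94, 97]
pop() → 54: heap contents = [86, 94, 97]
push(84): heap contents = [84, 86, 94, 97]

Answer: 21 86 32 36 54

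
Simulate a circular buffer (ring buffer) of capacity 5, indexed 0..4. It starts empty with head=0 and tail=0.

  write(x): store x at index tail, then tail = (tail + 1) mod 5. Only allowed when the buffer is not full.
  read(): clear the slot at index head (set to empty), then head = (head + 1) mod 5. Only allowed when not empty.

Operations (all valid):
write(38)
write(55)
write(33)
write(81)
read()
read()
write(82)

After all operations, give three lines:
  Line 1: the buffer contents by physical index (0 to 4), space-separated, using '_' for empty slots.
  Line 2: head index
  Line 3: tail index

Answer: _ _ 33 81 82
2
0

Derivation:
write(38): buf=[38 _ _ _ _], head=0, tail=1, size=1
write(55): buf=[38 55 _ _ _], head=0, tail=2, size=2
write(33): buf=[38 55 33 _ _], head=0, tail=3, size=3
write(81): buf=[38 55 33 81 _], head=0, tail=4, size=4
read(): buf=[_ 55 33 81 _], head=1, tail=4, size=3
read(): buf=[_ _ 33 81 _], head=2, tail=4, size=2
write(82): buf=[_ _ 33 81 82], head=2, tail=0, size=3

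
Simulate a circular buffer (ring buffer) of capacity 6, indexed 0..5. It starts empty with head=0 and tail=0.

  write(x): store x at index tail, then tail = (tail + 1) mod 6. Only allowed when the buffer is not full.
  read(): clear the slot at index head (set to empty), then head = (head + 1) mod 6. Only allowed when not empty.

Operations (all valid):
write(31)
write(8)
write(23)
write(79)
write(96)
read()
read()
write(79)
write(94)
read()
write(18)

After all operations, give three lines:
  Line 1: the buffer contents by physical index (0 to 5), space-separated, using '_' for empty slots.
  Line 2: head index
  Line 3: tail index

write(31): buf=[31 _ _ _ _ _], head=0, tail=1, size=1
write(8): buf=[31 8 _ _ _ _], head=0, tail=2, size=2
write(23): buf=[31 8 23 _ _ _], head=0, tail=3, size=3
write(79): buf=[31 8 23 79 _ _], head=0, tail=4, size=4
write(96): buf=[31 8 23 79 96 _], head=0, tail=5, size=5
read(): buf=[_ 8 23 79 96 _], head=1, tail=5, size=4
read(): buf=[_ _ 23 79 96 _], head=2, tail=5, size=3
write(79): buf=[_ _ 23 79 96 79], head=2, tail=0, size=4
write(94): buf=[94 _ 23 79 96 79], head=2, tail=1, size=5
read(): buf=[94 _ _ 79 96 79], head=3, tail=1, size=4
write(18): buf=[94 18 _ 79 96 79], head=3, tail=2, size=5

Answer: 94 18 _ 79 96 79
3
2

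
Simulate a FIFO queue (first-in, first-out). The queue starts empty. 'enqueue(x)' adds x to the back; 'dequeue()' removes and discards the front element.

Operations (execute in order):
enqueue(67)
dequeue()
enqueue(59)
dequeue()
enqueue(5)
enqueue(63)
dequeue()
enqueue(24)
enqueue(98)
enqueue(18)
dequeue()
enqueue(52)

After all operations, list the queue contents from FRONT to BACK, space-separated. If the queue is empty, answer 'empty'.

enqueue(67): [67]
dequeue(): []
enqueue(59): [59]
dequeue(): []
enqueue(5): [5]
enqueue(63): [5, 63]
dequeue(): [63]
enqueue(24): [63, 24]
enqueue(98): [63, 24, 98]
enqueue(18): [63, 24, 98, 18]
dequeue(): [24, 98, 18]
enqueue(52): [24, 98, 18, 52]

Answer: 24 98 18 52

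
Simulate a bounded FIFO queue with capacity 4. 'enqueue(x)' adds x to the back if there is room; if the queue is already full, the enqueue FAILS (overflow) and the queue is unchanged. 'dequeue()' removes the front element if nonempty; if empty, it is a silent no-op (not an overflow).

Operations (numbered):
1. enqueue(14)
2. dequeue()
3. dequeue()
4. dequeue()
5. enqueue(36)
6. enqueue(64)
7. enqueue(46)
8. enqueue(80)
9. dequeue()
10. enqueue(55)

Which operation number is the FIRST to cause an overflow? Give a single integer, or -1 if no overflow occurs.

Answer: -1

Derivation:
1. enqueue(14): size=1
2. dequeue(): size=0
3. dequeue(): empty, no-op, size=0
4. dequeue(): empty, no-op, size=0
5. enqueue(36): size=1
6. enqueue(64): size=2
7. enqueue(46): size=3
8. enqueue(80): size=4
9. dequeue(): size=3
10. enqueue(55): size=4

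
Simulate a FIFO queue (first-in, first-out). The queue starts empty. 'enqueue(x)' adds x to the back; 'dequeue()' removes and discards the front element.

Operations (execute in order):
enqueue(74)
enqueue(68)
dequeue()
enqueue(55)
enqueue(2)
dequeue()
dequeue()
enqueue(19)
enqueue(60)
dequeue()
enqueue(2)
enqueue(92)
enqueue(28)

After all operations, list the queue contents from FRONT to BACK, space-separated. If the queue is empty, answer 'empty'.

Answer: 19 60 2 92 28

Derivation:
enqueue(74): [74]
enqueue(68): [74, 68]
dequeue(): [68]
enqueue(55): [68, 55]
enqueue(2): [68, 55, 2]
dequeue(): [55, 2]
dequeue(): [2]
enqueue(19): [2, 19]
enqueue(60): [2, 19, 60]
dequeue(): [19, 60]
enqueue(2): [19, 60, 2]
enqueue(92): [19, 60, 2, 92]
enqueue(28): [19, 60, 2, 92, 28]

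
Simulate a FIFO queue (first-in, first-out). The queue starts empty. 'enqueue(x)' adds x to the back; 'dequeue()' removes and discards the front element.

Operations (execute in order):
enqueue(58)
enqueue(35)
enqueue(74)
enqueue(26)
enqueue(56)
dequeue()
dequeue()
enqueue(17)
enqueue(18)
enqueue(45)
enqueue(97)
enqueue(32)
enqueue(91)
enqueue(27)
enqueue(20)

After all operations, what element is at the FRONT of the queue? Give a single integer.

Answer: 74

Derivation:
enqueue(58): queue = [58]
enqueue(35): queue = [58, 35]
enqueue(74): queue = [58, 35, 74]
enqueue(26): queue = [58, 35, 74, 26]
enqueue(56): queue = [58, 35, 74, 26, 56]
dequeue(): queue = [35, 74, 26, 56]
dequeue(): queue = [74, 26, 56]
enqueue(17): queue = [74, 26, 56, 17]
enqueue(18): queue = [74, 26, 56, 17, 18]
enqueue(45): queue = [74, 26, 56, 17, 18, 45]
enqueue(97): queue = [74, 26, 56, 17, 18, 45, 97]
enqueue(32): queue = [74, 26, 56, 17, 18, 45, 97, 32]
enqueue(91): queue = [74, 26, 56, 17, 18, 45, 97, 32, 91]
enqueue(27): queue = [74, 26, 56, 17, 18, 45, 97, 32, 91, 27]
enqueue(20): queue = [74, 26, 56, 17, 18, 45, 97, 32, 91, 27, 20]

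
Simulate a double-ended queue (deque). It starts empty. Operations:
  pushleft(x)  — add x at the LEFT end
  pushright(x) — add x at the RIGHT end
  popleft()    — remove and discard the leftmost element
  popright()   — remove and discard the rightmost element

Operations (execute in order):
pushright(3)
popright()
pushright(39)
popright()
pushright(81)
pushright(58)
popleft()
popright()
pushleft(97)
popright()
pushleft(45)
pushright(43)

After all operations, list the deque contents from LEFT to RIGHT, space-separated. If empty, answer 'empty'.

Answer: 45 43

Derivation:
pushright(3): [3]
popright(): []
pushright(39): [39]
popright(): []
pushright(81): [81]
pushright(58): [81, 58]
popleft(): [58]
popright(): []
pushleft(97): [97]
popright(): []
pushleft(45): [45]
pushright(43): [45, 43]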